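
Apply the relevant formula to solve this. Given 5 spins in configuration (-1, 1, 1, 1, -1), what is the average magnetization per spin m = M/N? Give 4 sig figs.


Step 1: Count up spins (+1): 3, down spins (-1): 2
Step 2: Total magnetization M = 3 - 2 = 1
Step 3: m = M/N = 1/5 = 0.2

0.2


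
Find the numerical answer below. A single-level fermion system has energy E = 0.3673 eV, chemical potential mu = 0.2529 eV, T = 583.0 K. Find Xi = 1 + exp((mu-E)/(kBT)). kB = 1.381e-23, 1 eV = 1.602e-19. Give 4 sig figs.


Step 1: (mu - E) = 0.2529 - 0.3673 = -0.1144 eV
Step 2: x = (mu-E)*eV/(kB*T) = -0.1144*1.602e-19/(1.381e-23*583.0) = -2.276
Step 3: exp(x) = 0.1027
Step 4: Xi = 1 + 0.1027 = 1.103

1.103


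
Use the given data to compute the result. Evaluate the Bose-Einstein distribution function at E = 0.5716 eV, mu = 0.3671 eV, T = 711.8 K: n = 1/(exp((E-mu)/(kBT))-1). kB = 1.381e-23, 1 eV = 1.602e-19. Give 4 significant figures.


Step 1: (E - mu) = 0.2045 eV
Step 2: x = (E-mu)*eV/(kB*T) = 0.2045*1.602e-19/(1.381e-23*711.8) = 3.333
Step 3: exp(x) = 28.02
Step 4: n = 1/(exp(x)-1) = 0.03702

0.03702


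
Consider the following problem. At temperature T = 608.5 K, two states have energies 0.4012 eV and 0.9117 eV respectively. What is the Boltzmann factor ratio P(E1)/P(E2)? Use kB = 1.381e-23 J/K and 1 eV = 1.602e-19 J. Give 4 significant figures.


Step 1: Compute energy difference dE = E1 - E2 = 0.4012 - 0.9117 = -0.5105 eV
Step 2: Convert to Joules: dE_J = -0.5105 * 1.602e-19 = -8.178e-20 J
Step 3: Compute exponent = -dE_J / (kB * T) = -(-8.178e-20) / (1.381e-23 * 608.5) = 9.732
Step 4: P(E1)/P(E2) = exp(9.732) = 1.685e+04

1.685e+04


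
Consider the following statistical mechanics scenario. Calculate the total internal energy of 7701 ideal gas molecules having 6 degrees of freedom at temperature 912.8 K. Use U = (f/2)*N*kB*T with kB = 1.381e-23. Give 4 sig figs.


Step 1: f/2 = 6/2 = 3.0
Step 2: N*kB*T = 7701*1.381e-23*912.8 = 9.708e-17
Step 3: U = 3.0 * 9.708e-17 = 2.912e-16 J

2.912e-16


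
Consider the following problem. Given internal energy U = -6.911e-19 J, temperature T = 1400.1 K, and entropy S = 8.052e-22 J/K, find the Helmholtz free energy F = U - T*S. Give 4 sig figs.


Step 1: T*S = 1400.1 * 8.052e-22 = 1.127e-18 J
Step 2: F = U - T*S = -6.911e-19 - 1.127e-18
Step 3: F = -1.818e-18 J

-1.818e-18


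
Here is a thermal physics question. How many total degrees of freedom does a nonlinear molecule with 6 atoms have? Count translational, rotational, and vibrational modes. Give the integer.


Step 1: Translational DOF = 3
Step 2: Rotational DOF (nonlinear) = 3
Step 3: Vibrational DOF = 3*6 - 6 = 12
Step 4: Total = 3 + 3 + 12 = 18

18


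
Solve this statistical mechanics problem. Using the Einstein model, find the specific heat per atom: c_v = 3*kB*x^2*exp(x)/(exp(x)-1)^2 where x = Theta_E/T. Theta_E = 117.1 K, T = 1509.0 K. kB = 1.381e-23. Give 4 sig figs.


Step 1: x = Theta_E/T = 117.1/1509.0 = 0.0776
Step 2: x^2 = 0.006022
Step 3: exp(x) = 1.081
Step 4: c_v = 3*1.381e-23*0.006022*1.081/(1.081-1)^2 = 4.141e-23

4.141e-23


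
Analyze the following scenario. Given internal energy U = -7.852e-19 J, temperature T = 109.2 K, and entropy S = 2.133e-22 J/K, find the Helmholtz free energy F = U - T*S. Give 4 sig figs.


Step 1: T*S = 109.2 * 2.133e-22 = 2.329e-20 J
Step 2: F = U - T*S = -7.852e-19 - 2.329e-20
Step 3: F = -8.085e-19 J

-8.085e-19


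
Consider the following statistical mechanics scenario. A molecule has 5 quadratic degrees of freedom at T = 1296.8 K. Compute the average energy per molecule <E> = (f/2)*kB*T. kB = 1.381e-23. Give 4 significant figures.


Step 1: f/2 = 5/2 = 2.5
Step 2: kB*T = 1.381e-23 * 1296.8 = 1.791e-20
Step 3: <E> = 2.5 * 1.791e-20 = 4.477e-20 J

4.477e-20


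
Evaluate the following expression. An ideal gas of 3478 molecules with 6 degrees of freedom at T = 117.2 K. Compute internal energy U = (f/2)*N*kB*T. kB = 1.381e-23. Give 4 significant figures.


Step 1: f/2 = 6/2 = 3.0
Step 2: N*kB*T = 3478*1.381e-23*117.2 = 5.629e-18
Step 3: U = 3.0 * 5.629e-18 = 1.689e-17 J

1.689e-17


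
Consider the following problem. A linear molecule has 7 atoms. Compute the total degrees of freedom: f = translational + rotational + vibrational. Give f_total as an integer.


Step 1: Translational DOF = 3
Step 2: Rotational DOF (linear) = 2
Step 3: Vibrational DOF = 3*7 - 5 = 16
Step 4: Total = 3 + 2 + 16 = 21

21


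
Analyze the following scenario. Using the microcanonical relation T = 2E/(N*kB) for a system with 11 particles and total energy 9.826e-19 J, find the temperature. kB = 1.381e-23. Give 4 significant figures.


Step 1: Numerator = 2*E = 2*9.826e-19 = 1.965e-18 J
Step 2: Denominator = N*kB = 11*1.381e-23 = 1.519e-22
Step 3: T = 1.965e-18 / 1.519e-22 = 1.294e+04 K

1.294e+04


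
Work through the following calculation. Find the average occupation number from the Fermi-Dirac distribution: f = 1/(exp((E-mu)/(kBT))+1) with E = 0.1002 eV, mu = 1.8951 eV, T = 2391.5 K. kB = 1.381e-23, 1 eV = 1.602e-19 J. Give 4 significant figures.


Step 1: (E - mu) = 0.1002 - 1.8951 = -1.795 eV
Step 2: Convert: (E-mu)*eV = -2.875e-19 J
Step 3: x = (E-mu)*eV/(kB*T) = -8.706
Step 4: f = 1/(exp(-8.706)+1) = 0.9998

0.9998


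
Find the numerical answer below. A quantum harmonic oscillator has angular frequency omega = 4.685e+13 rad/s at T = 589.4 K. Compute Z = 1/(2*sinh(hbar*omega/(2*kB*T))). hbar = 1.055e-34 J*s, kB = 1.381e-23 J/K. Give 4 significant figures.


Step 1: Compute x = hbar*omega/(kB*T) = 1.055e-34*4.685e+13/(1.381e-23*589.4) = 0.6072
Step 2: x/2 = 0.3036
Step 3: sinh(x/2) = 0.3083
Step 4: Z = 1/(2*0.3083) = 1.622

1.622


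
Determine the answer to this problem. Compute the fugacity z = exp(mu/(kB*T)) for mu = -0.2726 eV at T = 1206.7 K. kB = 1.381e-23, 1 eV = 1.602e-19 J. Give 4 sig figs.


Step 1: Convert mu to Joules: -0.2726*1.602e-19 = -4.367e-20 J
Step 2: kB*T = 1.381e-23*1206.7 = 1.666e-20 J
Step 3: mu/(kB*T) = -2.621
Step 4: z = exp(-2.621) = 0.07276

0.07276


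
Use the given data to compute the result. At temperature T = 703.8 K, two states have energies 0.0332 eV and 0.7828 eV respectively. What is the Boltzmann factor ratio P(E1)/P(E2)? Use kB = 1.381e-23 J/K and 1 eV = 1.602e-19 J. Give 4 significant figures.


Step 1: Compute energy difference dE = E1 - E2 = 0.0332 - 0.7828 = -0.7496 eV
Step 2: Convert to Joules: dE_J = -0.7496 * 1.602e-19 = -1.201e-19 J
Step 3: Compute exponent = -dE_J / (kB * T) = -(-1.201e-19) / (1.381e-23 * 703.8) = 12.36
Step 4: P(E1)/P(E2) = exp(12.36) = 2.322e+05

2.322e+05


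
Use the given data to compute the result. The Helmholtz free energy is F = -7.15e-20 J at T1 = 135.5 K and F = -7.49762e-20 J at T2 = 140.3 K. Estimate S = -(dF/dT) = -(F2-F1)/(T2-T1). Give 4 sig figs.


Step 1: dF = F2 - F1 = -7.49762e-20 - (-7.15e-20) = -3.4762e-21 J
Step 2: dT = T2 - T1 = 140.3 - 135.5 = 4.8 K
Step 3: S = -dF/dT = -(-3.4762e-21)/4.8 = 7.242e-22 J/K

7.242e-22


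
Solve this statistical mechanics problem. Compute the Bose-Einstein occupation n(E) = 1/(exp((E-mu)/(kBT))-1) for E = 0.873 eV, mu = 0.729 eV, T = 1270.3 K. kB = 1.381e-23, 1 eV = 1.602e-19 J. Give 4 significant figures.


Step 1: (E - mu) = 0.144 eV
Step 2: x = (E-mu)*eV/(kB*T) = 0.144*1.602e-19/(1.381e-23*1270.3) = 1.315
Step 3: exp(x) = 3.725
Step 4: n = 1/(exp(x)-1) = 0.367

0.367


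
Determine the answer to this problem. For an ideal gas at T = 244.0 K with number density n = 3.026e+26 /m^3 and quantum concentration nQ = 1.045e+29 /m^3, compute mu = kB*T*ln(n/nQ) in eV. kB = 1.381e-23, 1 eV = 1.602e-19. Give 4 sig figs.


Step 1: n/nQ = 3.026e+26/1.045e+29 = 0.002896
Step 2: ln(n/nQ) = -5.845
Step 3: mu = kB*T*ln(n/nQ) = 3.37e-21*-5.845 = -1.969e-20 J
Step 4: Convert to eV: -1.969e-20/1.602e-19 = -0.1229 eV

-0.1229


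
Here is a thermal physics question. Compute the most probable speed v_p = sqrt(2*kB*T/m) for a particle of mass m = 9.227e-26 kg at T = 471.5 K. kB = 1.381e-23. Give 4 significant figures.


Step 1: Numerator = 2*kB*T = 2*1.381e-23*471.5 = 1.302e-20
Step 2: Ratio = 1.302e-20 / 9.227e-26 = 1.411e+05
Step 3: v_p = sqrt(1.411e+05) = 375.7 m/s

375.7


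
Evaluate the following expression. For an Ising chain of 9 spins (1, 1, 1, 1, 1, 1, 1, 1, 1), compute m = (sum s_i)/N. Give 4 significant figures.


Step 1: Count up spins (+1): 9, down spins (-1): 0
Step 2: Total magnetization M = 9 - 0 = 9
Step 3: m = M/N = 9/9 = 1

1


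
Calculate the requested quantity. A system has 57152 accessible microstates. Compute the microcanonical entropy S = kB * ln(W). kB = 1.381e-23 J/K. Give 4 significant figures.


Step 1: ln(W) = ln(57152) = 10.95
Step 2: S = kB * ln(W) = 1.381e-23 * 10.95
Step 3: S = 1.513e-22 J/K

1.513e-22


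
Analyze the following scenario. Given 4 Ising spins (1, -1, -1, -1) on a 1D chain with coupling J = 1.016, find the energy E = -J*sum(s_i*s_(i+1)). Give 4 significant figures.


Step 1: Nearest-neighbor products: -1, 1, 1
Step 2: Sum of products = 1
Step 3: E = -1.016 * 1 = -1.016

-1.016


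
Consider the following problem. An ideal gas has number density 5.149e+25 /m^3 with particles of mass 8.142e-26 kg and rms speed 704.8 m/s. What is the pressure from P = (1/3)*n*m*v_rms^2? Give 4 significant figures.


Step 1: v_rms^2 = 704.8^2 = 4.967e+05
Step 2: n*m = 5.149e+25*8.142e-26 = 4.192
Step 3: P = (1/3)*4.192*4.967e+05 = 6.942e+05 Pa

6.942e+05


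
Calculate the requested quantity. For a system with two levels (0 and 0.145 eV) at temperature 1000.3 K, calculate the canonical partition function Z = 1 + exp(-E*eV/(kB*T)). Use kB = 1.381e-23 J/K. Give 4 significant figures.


Step 1: Compute beta*E = E*eV/(kB*T) = 0.145*1.602e-19/(1.381e-23*1000.3) = 1.682
Step 2: exp(-beta*E) = exp(-1.682) = 0.1861
Step 3: Z = 1 + 0.1861 = 1.186

1.186


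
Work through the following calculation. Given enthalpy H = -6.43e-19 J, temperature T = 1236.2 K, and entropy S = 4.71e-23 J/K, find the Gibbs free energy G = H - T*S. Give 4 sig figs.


Step 1: T*S = 1236.2 * 4.71e-23 = 5.823e-20 J
Step 2: G = H - T*S = -6.43e-19 - 5.823e-20
Step 3: G = -7.012e-19 J

-7.012e-19


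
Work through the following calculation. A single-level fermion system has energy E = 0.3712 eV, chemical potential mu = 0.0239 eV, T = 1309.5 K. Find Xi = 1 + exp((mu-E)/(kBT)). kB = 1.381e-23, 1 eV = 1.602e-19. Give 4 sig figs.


Step 1: (mu - E) = 0.0239 - 0.3712 = -0.3473 eV
Step 2: x = (mu-E)*eV/(kB*T) = -0.3473*1.602e-19/(1.381e-23*1309.5) = -3.077
Step 3: exp(x) = 0.04612
Step 4: Xi = 1 + 0.04612 = 1.046

1.046


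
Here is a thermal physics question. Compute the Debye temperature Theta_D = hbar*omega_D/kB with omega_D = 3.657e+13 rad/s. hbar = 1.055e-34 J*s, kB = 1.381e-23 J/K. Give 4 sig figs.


Step 1: hbar*omega_D = 1.055e-34 * 3.657e+13 = 3.858e-21 J
Step 2: Theta_D = 3.858e-21 / 1.381e-23
Step 3: Theta_D = 279.4 K

279.4


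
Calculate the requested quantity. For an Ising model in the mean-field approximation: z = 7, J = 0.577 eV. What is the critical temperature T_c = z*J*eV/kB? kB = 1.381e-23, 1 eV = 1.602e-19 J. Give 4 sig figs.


Step 1: z*J = 7*0.577 = 4.039 eV
Step 2: Convert to Joules: 4.039*1.602e-19 = 6.47e-19 J
Step 3: T_c = 6.47e-19 / 1.381e-23 = 4.685e+04 K

4.685e+04


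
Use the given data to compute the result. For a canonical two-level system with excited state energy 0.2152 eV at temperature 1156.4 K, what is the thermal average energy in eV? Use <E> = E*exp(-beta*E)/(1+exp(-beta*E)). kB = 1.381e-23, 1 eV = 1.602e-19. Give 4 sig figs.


Step 1: beta*E = 0.2152*1.602e-19/(1.381e-23*1156.4) = 2.159
Step 2: exp(-beta*E) = 0.1155
Step 3: <E> = 0.2152*0.1155/(1+0.1155) = 0.02228 eV

0.02228


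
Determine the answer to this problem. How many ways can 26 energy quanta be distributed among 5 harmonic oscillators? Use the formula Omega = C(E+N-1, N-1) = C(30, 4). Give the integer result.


Step 1: Use binomial coefficient C(30, 4)
Step 2: Numerator = 30! / 26!
Step 3: Denominator = 4!
Step 4: Omega = 27405

27405


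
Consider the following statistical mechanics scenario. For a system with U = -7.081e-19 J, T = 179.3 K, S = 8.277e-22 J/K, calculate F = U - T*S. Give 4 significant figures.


Step 1: T*S = 179.3 * 8.277e-22 = 1.484e-19 J
Step 2: F = U - T*S = -7.081e-19 - 1.484e-19
Step 3: F = -8.565e-19 J

-8.565e-19


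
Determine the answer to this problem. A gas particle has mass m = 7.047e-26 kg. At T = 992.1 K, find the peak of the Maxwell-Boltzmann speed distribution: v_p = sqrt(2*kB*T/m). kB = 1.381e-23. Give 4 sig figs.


Step 1: Numerator = 2*kB*T = 2*1.381e-23*992.1 = 2.74e-20
Step 2: Ratio = 2.74e-20 / 7.047e-26 = 3.888e+05
Step 3: v_p = sqrt(3.888e+05) = 623.6 m/s

623.6


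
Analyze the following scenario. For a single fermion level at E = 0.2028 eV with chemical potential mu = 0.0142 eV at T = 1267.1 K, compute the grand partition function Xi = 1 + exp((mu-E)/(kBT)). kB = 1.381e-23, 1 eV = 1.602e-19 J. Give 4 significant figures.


Step 1: (mu - E) = 0.0142 - 0.2028 = -0.1886 eV
Step 2: x = (mu-E)*eV/(kB*T) = -0.1886*1.602e-19/(1.381e-23*1267.1) = -1.727
Step 3: exp(x) = 0.1779
Step 4: Xi = 1 + 0.1779 = 1.178

1.178


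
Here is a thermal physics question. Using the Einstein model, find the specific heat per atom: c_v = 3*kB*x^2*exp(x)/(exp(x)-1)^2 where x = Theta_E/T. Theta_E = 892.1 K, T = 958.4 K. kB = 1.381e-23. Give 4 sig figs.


Step 1: x = Theta_E/T = 892.1/958.4 = 0.9308
Step 2: x^2 = 0.8664
Step 3: exp(x) = 2.537
Step 4: c_v = 3*1.381e-23*0.8664*2.537/(2.537-1)^2 = 3.856e-23

3.856e-23


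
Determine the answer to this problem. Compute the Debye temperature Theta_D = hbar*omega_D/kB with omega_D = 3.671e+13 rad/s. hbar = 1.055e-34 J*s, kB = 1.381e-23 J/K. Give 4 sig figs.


Step 1: hbar*omega_D = 1.055e-34 * 3.671e+13 = 3.873e-21 J
Step 2: Theta_D = 3.873e-21 / 1.381e-23
Step 3: Theta_D = 280.4 K

280.4


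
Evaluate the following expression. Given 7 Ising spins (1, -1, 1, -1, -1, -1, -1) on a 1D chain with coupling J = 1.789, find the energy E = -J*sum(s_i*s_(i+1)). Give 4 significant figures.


Step 1: Nearest-neighbor products: -1, -1, -1, 1, 1, 1
Step 2: Sum of products = 0
Step 3: E = -1.789 * 0 = 0

0


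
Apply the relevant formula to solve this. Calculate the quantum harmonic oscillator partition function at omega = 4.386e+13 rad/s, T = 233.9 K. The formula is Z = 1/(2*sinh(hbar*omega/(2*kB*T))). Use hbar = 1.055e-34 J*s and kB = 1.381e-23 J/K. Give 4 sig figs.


Step 1: Compute x = hbar*omega/(kB*T) = 1.055e-34*4.386e+13/(1.381e-23*233.9) = 1.433
Step 2: x/2 = 0.7163
Step 3: sinh(x/2) = 0.7791
Step 4: Z = 1/(2*0.7791) = 0.6418

0.6418


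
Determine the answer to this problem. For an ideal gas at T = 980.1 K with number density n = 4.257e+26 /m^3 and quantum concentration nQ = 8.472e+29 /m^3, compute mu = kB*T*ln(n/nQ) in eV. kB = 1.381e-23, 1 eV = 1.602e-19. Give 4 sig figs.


Step 1: n/nQ = 4.257e+26/8.472e+29 = 0.0005025
Step 2: ln(n/nQ) = -7.596
Step 3: mu = kB*T*ln(n/nQ) = 1.354e-20*-7.596 = -1.028e-19 J
Step 4: Convert to eV: -1.028e-19/1.602e-19 = -0.6418 eV

-0.6418


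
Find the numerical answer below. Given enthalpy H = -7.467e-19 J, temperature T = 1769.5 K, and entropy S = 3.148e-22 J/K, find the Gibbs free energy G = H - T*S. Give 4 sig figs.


Step 1: T*S = 1769.5 * 3.148e-22 = 5.57e-19 J
Step 2: G = H - T*S = -7.467e-19 - 5.57e-19
Step 3: G = -1.304e-18 J

-1.304e-18


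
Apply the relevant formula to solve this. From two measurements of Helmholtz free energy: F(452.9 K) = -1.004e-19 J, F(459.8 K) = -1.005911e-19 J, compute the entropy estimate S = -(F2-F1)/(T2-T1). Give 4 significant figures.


Step 1: dF = F2 - F1 = -1.005911e-19 - (-1.004e-19) = -1.911e-22 J
Step 2: dT = T2 - T1 = 459.8 - 452.9 = 6.9 K
Step 3: S = -dF/dT = -(-1.911e-22)/6.9 = 2.77e-23 J/K

2.77e-23


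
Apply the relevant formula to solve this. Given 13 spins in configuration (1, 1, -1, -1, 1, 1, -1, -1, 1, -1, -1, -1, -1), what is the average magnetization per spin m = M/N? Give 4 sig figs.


Step 1: Count up spins (+1): 5, down spins (-1): 8
Step 2: Total magnetization M = 5 - 8 = -3
Step 3: m = M/N = -3/13 = -0.2308

-0.2308


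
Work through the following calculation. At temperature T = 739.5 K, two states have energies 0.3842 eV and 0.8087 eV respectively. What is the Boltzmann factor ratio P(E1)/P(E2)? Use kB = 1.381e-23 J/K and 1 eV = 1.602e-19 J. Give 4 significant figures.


Step 1: Compute energy difference dE = E1 - E2 = 0.3842 - 0.8087 = -0.4245 eV
Step 2: Convert to Joules: dE_J = -0.4245 * 1.602e-19 = -6.8e-20 J
Step 3: Compute exponent = -dE_J / (kB * T) = -(-6.8e-20) / (1.381e-23 * 739.5) = 6.659
Step 4: P(E1)/P(E2) = exp(6.659) = 779.8

779.8


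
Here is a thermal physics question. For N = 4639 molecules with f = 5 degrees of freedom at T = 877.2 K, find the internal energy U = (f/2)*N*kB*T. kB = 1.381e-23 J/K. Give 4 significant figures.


Step 1: f/2 = 5/2 = 2.5
Step 2: N*kB*T = 4639*1.381e-23*877.2 = 5.62e-17
Step 3: U = 2.5 * 5.62e-17 = 1.405e-16 J

1.405e-16


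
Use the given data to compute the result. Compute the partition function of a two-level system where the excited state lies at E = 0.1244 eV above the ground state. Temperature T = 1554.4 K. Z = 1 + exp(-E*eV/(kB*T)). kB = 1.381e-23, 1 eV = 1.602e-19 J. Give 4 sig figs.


Step 1: Compute beta*E = E*eV/(kB*T) = 0.1244*1.602e-19/(1.381e-23*1554.4) = 0.9284
Step 2: exp(-beta*E) = exp(-0.9284) = 0.3952
Step 3: Z = 1 + 0.3952 = 1.395

1.395


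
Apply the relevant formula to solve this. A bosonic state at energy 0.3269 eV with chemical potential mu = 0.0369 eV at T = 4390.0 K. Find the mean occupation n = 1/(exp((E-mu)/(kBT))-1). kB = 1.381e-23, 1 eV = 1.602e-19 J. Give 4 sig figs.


Step 1: (E - mu) = 0.29 eV
Step 2: x = (E-mu)*eV/(kB*T) = 0.29*1.602e-19/(1.381e-23*4390.0) = 0.7663
Step 3: exp(x) = 2.152
Step 4: n = 1/(exp(x)-1) = 0.8682

0.8682


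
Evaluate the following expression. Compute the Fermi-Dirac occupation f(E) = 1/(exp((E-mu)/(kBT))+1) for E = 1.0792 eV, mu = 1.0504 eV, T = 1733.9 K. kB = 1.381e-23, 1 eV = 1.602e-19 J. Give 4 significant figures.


Step 1: (E - mu) = 1.0792 - 1.0504 = 0.0288 eV
Step 2: Convert: (E-mu)*eV = 4.614e-21 J
Step 3: x = (E-mu)*eV/(kB*T) = 0.1927
Step 4: f = 1/(exp(0.1927)+1) = 0.452

0.452


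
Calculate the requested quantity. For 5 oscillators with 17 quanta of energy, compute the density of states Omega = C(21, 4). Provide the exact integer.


Step 1: Use binomial coefficient C(21, 4)
Step 2: Numerator = 21! / 17!
Step 3: Denominator = 4!
Step 4: Omega = 5985

5985


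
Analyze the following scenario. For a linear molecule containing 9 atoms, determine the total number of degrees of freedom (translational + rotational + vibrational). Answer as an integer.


Step 1: Translational DOF = 3
Step 2: Rotational DOF (linear) = 2
Step 3: Vibrational DOF = 3*9 - 5 = 22
Step 4: Total = 3 + 2 + 22 = 27

27


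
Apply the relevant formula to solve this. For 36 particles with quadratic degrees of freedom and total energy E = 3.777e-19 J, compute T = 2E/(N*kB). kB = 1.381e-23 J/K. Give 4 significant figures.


Step 1: Numerator = 2*E = 2*3.777e-19 = 7.554e-19 J
Step 2: Denominator = N*kB = 36*1.381e-23 = 4.972e-22
Step 3: T = 7.554e-19 / 4.972e-22 = 1519 K

1519


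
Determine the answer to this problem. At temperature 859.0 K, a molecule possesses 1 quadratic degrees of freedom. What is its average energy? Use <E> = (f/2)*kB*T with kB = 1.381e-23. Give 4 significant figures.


Step 1: f/2 = 1/2 = 0.5
Step 2: kB*T = 1.381e-23 * 859.0 = 1.186e-20
Step 3: <E> = 0.5 * 1.186e-20 = 5.931e-21 J

5.931e-21


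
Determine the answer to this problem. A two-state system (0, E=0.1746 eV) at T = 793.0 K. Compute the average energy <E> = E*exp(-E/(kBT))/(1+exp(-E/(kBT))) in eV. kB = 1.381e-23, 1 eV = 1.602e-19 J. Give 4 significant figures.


Step 1: beta*E = 0.1746*1.602e-19/(1.381e-23*793.0) = 2.554
Step 2: exp(-beta*E) = 0.07776
Step 3: <E> = 0.1746*0.07776/(1+0.07776) = 0.0126 eV

0.0126


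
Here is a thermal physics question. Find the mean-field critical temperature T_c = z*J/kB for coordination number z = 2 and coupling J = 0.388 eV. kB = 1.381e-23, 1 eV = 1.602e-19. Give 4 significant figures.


Step 1: z*J = 2*0.388 = 0.776 eV
Step 2: Convert to Joules: 0.776*1.602e-19 = 1.243e-19 J
Step 3: T_c = 1.243e-19 / 1.381e-23 = 9002 K

9002


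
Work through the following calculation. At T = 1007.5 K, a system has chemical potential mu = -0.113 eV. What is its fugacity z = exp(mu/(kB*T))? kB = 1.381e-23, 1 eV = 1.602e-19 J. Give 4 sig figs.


Step 1: Convert mu to Joules: -0.113*1.602e-19 = -1.81e-20 J
Step 2: kB*T = 1.381e-23*1007.5 = 1.391e-20 J
Step 3: mu/(kB*T) = -1.301
Step 4: z = exp(-1.301) = 0.2722

0.2722


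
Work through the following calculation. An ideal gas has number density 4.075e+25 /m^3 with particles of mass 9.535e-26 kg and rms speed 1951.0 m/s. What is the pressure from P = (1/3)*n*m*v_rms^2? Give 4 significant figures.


Step 1: v_rms^2 = 1951.0^2 = 3.806e+06
Step 2: n*m = 4.075e+25*9.535e-26 = 3.886
Step 3: P = (1/3)*3.886*3.806e+06 = 4.93e+06 Pa

4.93e+06


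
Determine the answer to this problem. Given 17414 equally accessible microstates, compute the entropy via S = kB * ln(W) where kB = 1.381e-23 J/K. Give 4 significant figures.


Step 1: ln(W) = ln(17414) = 9.765
Step 2: S = kB * ln(W) = 1.381e-23 * 9.765
Step 3: S = 1.349e-22 J/K

1.349e-22


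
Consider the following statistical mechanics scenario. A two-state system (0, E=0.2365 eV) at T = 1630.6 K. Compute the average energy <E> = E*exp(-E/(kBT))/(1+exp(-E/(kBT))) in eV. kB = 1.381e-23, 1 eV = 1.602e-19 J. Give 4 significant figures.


Step 1: beta*E = 0.2365*1.602e-19/(1.381e-23*1630.6) = 1.682
Step 2: exp(-beta*E) = 0.1859
Step 3: <E> = 0.2365*0.1859/(1+0.1859) = 0.03708 eV

0.03708


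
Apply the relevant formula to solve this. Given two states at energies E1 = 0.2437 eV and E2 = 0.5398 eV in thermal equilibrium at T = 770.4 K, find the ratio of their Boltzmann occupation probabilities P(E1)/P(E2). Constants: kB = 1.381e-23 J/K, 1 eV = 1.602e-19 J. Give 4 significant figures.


Step 1: Compute energy difference dE = E1 - E2 = 0.2437 - 0.5398 = -0.2961 eV
Step 2: Convert to Joules: dE_J = -0.2961 * 1.602e-19 = -4.744e-20 J
Step 3: Compute exponent = -dE_J / (kB * T) = -(-4.744e-20) / (1.381e-23 * 770.4) = 4.459
Step 4: P(E1)/P(E2) = exp(4.459) = 86.36

86.36


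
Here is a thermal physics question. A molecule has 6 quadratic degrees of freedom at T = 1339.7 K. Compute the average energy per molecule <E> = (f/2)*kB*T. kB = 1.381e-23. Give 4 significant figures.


Step 1: f/2 = 6/2 = 3
Step 2: kB*T = 1.381e-23 * 1339.7 = 1.85e-20
Step 3: <E> = 3 * 1.85e-20 = 5.55e-20 J

5.55e-20


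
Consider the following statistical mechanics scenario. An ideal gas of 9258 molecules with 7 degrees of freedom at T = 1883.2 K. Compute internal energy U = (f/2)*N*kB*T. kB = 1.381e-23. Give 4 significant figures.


Step 1: f/2 = 7/2 = 3.5
Step 2: N*kB*T = 9258*1.381e-23*1883.2 = 2.408e-16
Step 3: U = 3.5 * 2.408e-16 = 8.427e-16 J

8.427e-16


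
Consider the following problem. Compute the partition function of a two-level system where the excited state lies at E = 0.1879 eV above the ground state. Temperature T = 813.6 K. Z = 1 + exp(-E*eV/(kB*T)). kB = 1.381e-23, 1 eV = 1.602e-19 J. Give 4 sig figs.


Step 1: Compute beta*E = E*eV/(kB*T) = 0.1879*1.602e-19/(1.381e-23*813.6) = 2.679
Step 2: exp(-beta*E) = exp(-2.679) = 0.06863
Step 3: Z = 1 + 0.06863 = 1.069

1.069


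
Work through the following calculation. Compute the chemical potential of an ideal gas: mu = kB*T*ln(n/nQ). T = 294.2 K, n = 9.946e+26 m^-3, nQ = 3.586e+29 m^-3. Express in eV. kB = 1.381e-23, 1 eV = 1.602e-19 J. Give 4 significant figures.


Step 1: n/nQ = 9.946e+26/3.586e+29 = 0.002774
Step 2: ln(n/nQ) = -5.888
Step 3: mu = kB*T*ln(n/nQ) = 4.063e-21*-5.888 = -2.392e-20 J
Step 4: Convert to eV: -2.392e-20/1.602e-19 = -0.1493 eV

-0.1493


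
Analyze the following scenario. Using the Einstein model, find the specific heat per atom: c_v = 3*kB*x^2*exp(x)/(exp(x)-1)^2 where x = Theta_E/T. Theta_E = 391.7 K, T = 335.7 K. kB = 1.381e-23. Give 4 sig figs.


Step 1: x = Theta_E/T = 391.7/335.7 = 1.167
Step 2: x^2 = 1.361
Step 3: exp(x) = 3.212
Step 4: c_v = 3*1.381e-23*1.361*3.212/(3.212-1)^2 = 3.703e-23

3.703e-23


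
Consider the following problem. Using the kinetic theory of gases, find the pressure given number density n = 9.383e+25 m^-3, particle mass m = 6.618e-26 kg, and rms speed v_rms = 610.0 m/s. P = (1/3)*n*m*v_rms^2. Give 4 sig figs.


Step 1: v_rms^2 = 610.0^2 = 3.721e+05
Step 2: n*m = 9.383e+25*6.618e-26 = 6.21
Step 3: P = (1/3)*6.21*3.721e+05 = 7.702e+05 Pa

7.702e+05


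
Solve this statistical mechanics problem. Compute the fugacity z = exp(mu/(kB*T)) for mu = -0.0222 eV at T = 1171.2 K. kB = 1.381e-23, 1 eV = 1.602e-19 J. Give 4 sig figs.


Step 1: Convert mu to Joules: -0.0222*1.602e-19 = -3.556e-21 J
Step 2: kB*T = 1.381e-23*1171.2 = 1.617e-20 J
Step 3: mu/(kB*T) = -0.2199
Step 4: z = exp(-0.2199) = 0.8026

0.8026


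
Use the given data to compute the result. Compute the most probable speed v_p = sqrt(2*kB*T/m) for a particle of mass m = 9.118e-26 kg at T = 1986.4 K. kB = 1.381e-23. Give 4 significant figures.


Step 1: Numerator = 2*kB*T = 2*1.381e-23*1986.4 = 5.486e-20
Step 2: Ratio = 5.486e-20 / 9.118e-26 = 6.017e+05
Step 3: v_p = sqrt(6.017e+05) = 775.7 m/s

775.7


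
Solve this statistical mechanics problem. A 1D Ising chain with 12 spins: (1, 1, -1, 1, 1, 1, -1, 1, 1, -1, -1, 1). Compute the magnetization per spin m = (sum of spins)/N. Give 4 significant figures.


Step 1: Count up spins (+1): 8, down spins (-1): 4
Step 2: Total magnetization M = 8 - 4 = 4
Step 3: m = M/N = 4/12 = 0.3333

0.3333


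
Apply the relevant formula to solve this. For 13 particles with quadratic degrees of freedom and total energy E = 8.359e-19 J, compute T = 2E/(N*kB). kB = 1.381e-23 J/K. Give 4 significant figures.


Step 1: Numerator = 2*E = 2*8.359e-19 = 1.672e-18 J
Step 2: Denominator = N*kB = 13*1.381e-23 = 1.795e-22
Step 3: T = 1.672e-18 / 1.795e-22 = 9312 K

9312


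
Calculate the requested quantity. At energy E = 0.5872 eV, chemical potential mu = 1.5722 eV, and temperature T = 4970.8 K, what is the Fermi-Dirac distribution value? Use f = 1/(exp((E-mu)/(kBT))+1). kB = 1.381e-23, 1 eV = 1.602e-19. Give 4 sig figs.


Step 1: (E - mu) = 0.5872 - 1.5722 = -0.985 eV
Step 2: Convert: (E-mu)*eV = -1.578e-19 J
Step 3: x = (E-mu)*eV/(kB*T) = -2.299
Step 4: f = 1/(exp(-2.299)+1) = 0.9088

0.9088


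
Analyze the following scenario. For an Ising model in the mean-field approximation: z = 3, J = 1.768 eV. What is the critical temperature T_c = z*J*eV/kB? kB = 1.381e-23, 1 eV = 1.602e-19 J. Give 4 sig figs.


Step 1: z*J = 3*1.768 = 5.304 eV
Step 2: Convert to Joules: 5.304*1.602e-19 = 8.497e-19 J
Step 3: T_c = 8.497e-19 / 1.381e-23 = 6.153e+04 K

6.153e+04


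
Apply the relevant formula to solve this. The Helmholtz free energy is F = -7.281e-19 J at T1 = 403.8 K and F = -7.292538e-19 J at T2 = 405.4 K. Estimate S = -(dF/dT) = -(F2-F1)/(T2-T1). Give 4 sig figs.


Step 1: dF = F2 - F1 = -7.292538e-19 - (-7.281e-19) = -1.1538e-21 J
Step 2: dT = T2 - T1 = 405.4 - 403.8 = 1.6 K
Step 3: S = -dF/dT = -(-1.1538e-21)/1.6 = 7.211e-22 J/K

7.211e-22


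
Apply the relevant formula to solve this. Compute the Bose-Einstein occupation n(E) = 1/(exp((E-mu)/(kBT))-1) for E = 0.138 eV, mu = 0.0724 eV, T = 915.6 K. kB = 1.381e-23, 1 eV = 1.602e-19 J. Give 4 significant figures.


Step 1: (E - mu) = 0.0656 eV
Step 2: x = (E-mu)*eV/(kB*T) = 0.0656*1.602e-19/(1.381e-23*915.6) = 0.8311
Step 3: exp(x) = 2.296
Step 4: n = 1/(exp(x)-1) = 0.7717

0.7717


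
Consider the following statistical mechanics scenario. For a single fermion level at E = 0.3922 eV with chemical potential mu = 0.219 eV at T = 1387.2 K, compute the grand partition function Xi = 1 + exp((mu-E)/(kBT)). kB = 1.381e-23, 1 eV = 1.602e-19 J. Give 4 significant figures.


Step 1: (mu - E) = 0.219 - 0.3922 = -0.1732 eV
Step 2: x = (mu-E)*eV/(kB*T) = -0.1732*1.602e-19/(1.381e-23*1387.2) = -1.448
Step 3: exp(x) = 0.235
Step 4: Xi = 1 + 0.235 = 1.235

1.235


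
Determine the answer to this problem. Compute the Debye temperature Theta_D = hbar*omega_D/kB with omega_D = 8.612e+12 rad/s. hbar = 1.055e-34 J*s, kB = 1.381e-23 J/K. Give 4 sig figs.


Step 1: hbar*omega_D = 1.055e-34 * 8.612e+12 = 9.086e-22 J
Step 2: Theta_D = 9.086e-22 / 1.381e-23
Step 3: Theta_D = 65.79 K

65.79


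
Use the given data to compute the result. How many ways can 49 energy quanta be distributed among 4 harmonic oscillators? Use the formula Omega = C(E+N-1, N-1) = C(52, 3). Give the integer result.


Step 1: Use binomial coefficient C(52, 3)
Step 2: Numerator = 52! / 49!
Step 3: Denominator = 3!
Step 4: Omega = 22100

22100


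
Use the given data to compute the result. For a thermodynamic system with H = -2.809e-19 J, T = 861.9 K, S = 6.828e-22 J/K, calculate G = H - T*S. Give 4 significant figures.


Step 1: T*S = 861.9 * 6.828e-22 = 5.885e-19 J
Step 2: G = H - T*S = -2.809e-19 - 5.885e-19
Step 3: G = -8.694e-19 J

-8.694e-19


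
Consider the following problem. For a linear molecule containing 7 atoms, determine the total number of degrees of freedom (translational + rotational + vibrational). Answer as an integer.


Step 1: Translational DOF = 3
Step 2: Rotational DOF (linear) = 2
Step 3: Vibrational DOF = 3*7 - 5 = 16
Step 4: Total = 3 + 2 + 16 = 21

21


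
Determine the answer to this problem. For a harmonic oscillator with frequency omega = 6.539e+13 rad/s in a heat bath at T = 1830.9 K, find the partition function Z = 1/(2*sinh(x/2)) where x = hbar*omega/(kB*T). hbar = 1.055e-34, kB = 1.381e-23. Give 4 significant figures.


Step 1: Compute x = hbar*omega/(kB*T) = 1.055e-34*6.539e+13/(1.381e-23*1830.9) = 0.2728
Step 2: x/2 = 0.1364
Step 3: sinh(x/2) = 0.1368
Step 4: Z = 1/(2*0.1368) = 3.654

3.654


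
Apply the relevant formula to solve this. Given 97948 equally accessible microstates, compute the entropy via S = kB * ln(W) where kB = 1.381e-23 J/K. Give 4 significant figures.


Step 1: ln(W) = ln(97948) = 11.49
Step 2: S = kB * ln(W) = 1.381e-23 * 11.49
Step 3: S = 1.587e-22 J/K

1.587e-22


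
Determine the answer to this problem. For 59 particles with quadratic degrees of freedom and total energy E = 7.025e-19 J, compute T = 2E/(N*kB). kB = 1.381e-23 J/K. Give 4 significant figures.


Step 1: Numerator = 2*E = 2*7.025e-19 = 1.405e-18 J
Step 2: Denominator = N*kB = 59*1.381e-23 = 8.148e-22
Step 3: T = 1.405e-18 / 8.148e-22 = 1724 K

1724


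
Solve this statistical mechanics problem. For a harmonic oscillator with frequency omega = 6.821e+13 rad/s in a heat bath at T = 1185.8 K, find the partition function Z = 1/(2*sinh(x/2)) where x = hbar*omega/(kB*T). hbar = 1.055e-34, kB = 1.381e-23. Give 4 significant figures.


Step 1: Compute x = hbar*omega/(kB*T) = 1.055e-34*6.821e+13/(1.381e-23*1185.8) = 0.4394
Step 2: x/2 = 0.2197
Step 3: sinh(x/2) = 0.2215
Step 4: Z = 1/(2*0.2215) = 2.257

2.257


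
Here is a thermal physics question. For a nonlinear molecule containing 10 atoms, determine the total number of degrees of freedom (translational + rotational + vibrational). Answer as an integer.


Step 1: Translational DOF = 3
Step 2: Rotational DOF (nonlinear) = 3
Step 3: Vibrational DOF = 3*10 - 6 = 24
Step 4: Total = 3 + 3 + 24 = 30

30


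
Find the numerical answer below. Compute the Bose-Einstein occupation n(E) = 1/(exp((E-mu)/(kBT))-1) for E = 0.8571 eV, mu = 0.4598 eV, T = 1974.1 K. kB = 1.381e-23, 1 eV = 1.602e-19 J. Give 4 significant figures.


Step 1: (E - mu) = 0.3973 eV
Step 2: x = (E-mu)*eV/(kB*T) = 0.3973*1.602e-19/(1.381e-23*1974.1) = 2.335
Step 3: exp(x) = 10.33
Step 4: n = 1/(exp(x)-1) = 0.1072

0.1072


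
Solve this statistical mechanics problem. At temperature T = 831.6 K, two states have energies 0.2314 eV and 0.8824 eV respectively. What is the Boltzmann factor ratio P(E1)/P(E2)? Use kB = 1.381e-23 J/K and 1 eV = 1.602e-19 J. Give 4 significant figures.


Step 1: Compute energy difference dE = E1 - E2 = 0.2314 - 0.8824 = -0.651 eV
Step 2: Convert to Joules: dE_J = -0.651 * 1.602e-19 = -1.043e-19 J
Step 3: Compute exponent = -dE_J / (kB * T) = -(-1.043e-19) / (1.381e-23 * 831.6) = 9.081
Step 4: P(E1)/P(E2) = exp(9.081) = 8787

8787


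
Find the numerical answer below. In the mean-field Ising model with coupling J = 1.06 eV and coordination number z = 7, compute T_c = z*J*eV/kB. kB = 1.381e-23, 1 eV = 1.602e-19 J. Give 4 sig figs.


Step 1: z*J = 7*1.06 = 7.42 eV
Step 2: Convert to Joules: 7.42*1.602e-19 = 1.189e-18 J
Step 3: T_c = 1.189e-18 / 1.381e-23 = 8.607e+04 K

8.607e+04


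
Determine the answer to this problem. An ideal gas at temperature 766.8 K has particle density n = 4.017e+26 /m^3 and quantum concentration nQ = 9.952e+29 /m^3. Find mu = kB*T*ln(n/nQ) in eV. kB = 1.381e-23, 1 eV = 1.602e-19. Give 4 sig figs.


Step 1: n/nQ = 4.017e+26/9.952e+29 = 0.0004036
Step 2: ln(n/nQ) = -7.815
Step 3: mu = kB*T*ln(n/nQ) = 1.059e-20*-7.815 = -8.276e-20 J
Step 4: Convert to eV: -8.276e-20/1.602e-19 = -0.5166 eV

-0.5166


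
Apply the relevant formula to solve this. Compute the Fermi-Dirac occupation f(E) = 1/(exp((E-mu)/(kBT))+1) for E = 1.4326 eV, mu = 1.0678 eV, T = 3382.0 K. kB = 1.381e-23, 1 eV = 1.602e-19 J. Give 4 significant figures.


Step 1: (E - mu) = 1.4326 - 1.0678 = 0.3648 eV
Step 2: Convert: (E-mu)*eV = 5.844e-20 J
Step 3: x = (E-mu)*eV/(kB*T) = 1.251
Step 4: f = 1/(exp(1.251)+1) = 0.2225

0.2225


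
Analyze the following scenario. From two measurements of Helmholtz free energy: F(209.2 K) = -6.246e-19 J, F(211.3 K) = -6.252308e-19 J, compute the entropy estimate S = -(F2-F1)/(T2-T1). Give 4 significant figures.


Step 1: dF = F2 - F1 = -6.252308e-19 - (-6.246e-19) = -6.308e-22 J
Step 2: dT = T2 - T1 = 211.3 - 209.2 = 2.1 K
Step 3: S = -dF/dT = -(-6.308e-22)/2.1 = 3.004e-22 J/K

3.004e-22


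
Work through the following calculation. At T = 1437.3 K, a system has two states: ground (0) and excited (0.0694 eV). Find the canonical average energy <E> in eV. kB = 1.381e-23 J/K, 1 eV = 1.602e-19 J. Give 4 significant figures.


Step 1: beta*E = 0.0694*1.602e-19/(1.381e-23*1437.3) = 0.5601
Step 2: exp(-beta*E) = 0.5711
Step 3: <E> = 0.0694*0.5711/(1+0.5711) = 0.02523 eV

0.02523


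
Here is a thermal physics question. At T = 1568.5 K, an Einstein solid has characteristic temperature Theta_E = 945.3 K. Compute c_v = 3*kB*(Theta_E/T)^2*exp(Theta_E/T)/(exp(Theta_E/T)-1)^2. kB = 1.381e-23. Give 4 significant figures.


Step 1: x = Theta_E/T = 945.3/1568.5 = 0.6027
Step 2: x^2 = 0.3632
Step 3: exp(x) = 1.827
Step 4: c_v = 3*1.381e-23*0.3632*1.827/(1.827-1)^2 = 4.02e-23

4.02e-23


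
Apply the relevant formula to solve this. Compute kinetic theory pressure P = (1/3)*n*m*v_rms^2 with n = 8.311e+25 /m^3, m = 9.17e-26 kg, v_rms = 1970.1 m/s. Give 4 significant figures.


Step 1: v_rms^2 = 1970.1^2 = 3.881e+06
Step 2: n*m = 8.311e+25*9.17e-26 = 7.621
Step 3: P = (1/3)*7.621*3.881e+06 = 9.86e+06 Pa

9.86e+06


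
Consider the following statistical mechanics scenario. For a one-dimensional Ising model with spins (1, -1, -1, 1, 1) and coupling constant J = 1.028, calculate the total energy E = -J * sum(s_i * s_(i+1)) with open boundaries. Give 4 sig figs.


Step 1: Nearest-neighbor products: -1, 1, -1, 1
Step 2: Sum of products = 0
Step 3: E = -1.028 * 0 = 0

0


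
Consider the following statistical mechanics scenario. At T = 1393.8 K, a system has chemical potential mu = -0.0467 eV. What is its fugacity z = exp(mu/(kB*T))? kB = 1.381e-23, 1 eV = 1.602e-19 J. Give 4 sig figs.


Step 1: Convert mu to Joules: -0.0467*1.602e-19 = -7.481e-21 J
Step 2: kB*T = 1.381e-23*1393.8 = 1.925e-20 J
Step 3: mu/(kB*T) = -0.3887
Step 4: z = exp(-0.3887) = 0.678

0.678


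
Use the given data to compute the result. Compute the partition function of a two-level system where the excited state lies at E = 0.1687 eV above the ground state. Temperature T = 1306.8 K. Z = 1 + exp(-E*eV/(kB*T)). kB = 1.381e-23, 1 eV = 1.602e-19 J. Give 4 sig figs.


Step 1: Compute beta*E = E*eV/(kB*T) = 0.1687*1.602e-19/(1.381e-23*1306.8) = 1.498
Step 2: exp(-beta*E) = exp(-1.498) = 0.2237
Step 3: Z = 1 + 0.2237 = 1.224

1.224


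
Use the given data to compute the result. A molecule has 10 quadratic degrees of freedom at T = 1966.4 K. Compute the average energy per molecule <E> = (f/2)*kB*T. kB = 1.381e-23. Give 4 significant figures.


Step 1: f/2 = 10/2 = 5
Step 2: kB*T = 1.381e-23 * 1966.4 = 2.716e-20
Step 3: <E> = 5 * 2.716e-20 = 1.358e-19 J

1.358e-19


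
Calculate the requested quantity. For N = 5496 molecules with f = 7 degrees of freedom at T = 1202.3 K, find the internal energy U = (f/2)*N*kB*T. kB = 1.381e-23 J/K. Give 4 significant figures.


Step 1: f/2 = 7/2 = 3.5
Step 2: N*kB*T = 5496*1.381e-23*1202.3 = 9.125e-17
Step 3: U = 3.5 * 9.125e-17 = 3.194e-16 J

3.194e-16


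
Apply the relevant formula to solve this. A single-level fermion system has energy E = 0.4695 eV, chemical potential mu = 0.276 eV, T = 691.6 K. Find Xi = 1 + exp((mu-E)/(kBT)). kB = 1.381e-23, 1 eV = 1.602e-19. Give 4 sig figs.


Step 1: (mu - E) = 0.276 - 0.4695 = -0.1935 eV
Step 2: x = (mu-E)*eV/(kB*T) = -0.1935*1.602e-19/(1.381e-23*691.6) = -3.246
Step 3: exp(x) = 0.03895
Step 4: Xi = 1 + 0.03895 = 1.039

1.039


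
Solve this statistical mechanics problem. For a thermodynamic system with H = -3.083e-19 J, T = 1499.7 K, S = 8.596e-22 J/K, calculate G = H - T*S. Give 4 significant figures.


Step 1: T*S = 1499.7 * 8.596e-22 = 1.289e-18 J
Step 2: G = H - T*S = -3.083e-19 - 1.289e-18
Step 3: G = -1.597e-18 J

-1.597e-18


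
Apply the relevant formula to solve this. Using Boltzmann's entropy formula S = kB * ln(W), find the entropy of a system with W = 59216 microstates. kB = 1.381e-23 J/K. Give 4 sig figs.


Step 1: ln(W) = ln(59216) = 10.99
Step 2: S = kB * ln(W) = 1.381e-23 * 10.99
Step 3: S = 1.518e-22 J/K

1.518e-22


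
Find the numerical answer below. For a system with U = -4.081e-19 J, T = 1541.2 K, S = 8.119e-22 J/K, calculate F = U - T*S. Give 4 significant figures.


Step 1: T*S = 1541.2 * 8.119e-22 = 1.251e-18 J
Step 2: F = U - T*S = -4.081e-19 - 1.251e-18
Step 3: F = -1.659e-18 J

-1.659e-18


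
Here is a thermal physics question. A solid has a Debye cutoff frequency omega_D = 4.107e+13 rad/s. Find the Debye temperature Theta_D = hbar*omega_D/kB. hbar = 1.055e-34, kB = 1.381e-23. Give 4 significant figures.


Step 1: hbar*omega_D = 1.055e-34 * 4.107e+13 = 4.333e-21 J
Step 2: Theta_D = 4.333e-21 / 1.381e-23
Step 3: Theta_D = 313.7 K

313.7


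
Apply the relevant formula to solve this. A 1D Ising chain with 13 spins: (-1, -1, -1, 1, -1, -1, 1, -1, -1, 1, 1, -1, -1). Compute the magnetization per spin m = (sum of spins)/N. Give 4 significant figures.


Step 1: Count up spins (+1): 4, down spins (-1): 9
Step 2: Total magnetization M = 4 - 9 = -5
Step 3: m = M/N = -5/13 = -0.3846

-0.3846


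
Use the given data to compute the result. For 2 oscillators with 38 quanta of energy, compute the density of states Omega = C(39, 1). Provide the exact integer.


Step 1: Use binomial coefficient C(39, 1)
Step 2: Numerator = 39! / 38!
Step 3: Denominator = 1!
Step 4: Omega = 39

39


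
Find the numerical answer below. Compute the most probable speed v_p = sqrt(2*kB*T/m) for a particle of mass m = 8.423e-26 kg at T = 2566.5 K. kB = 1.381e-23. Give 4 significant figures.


Step 1: Numerator = 2*kB*T = 2*1.381e-23*2566.5 = 7.089e-20
Step 2: Ratio = 7.089e-20 / 8.423e-26 = 8.416e+05
Step 3: v_p = sqrt(8.416e+05) = 917.4 m/s

917.4


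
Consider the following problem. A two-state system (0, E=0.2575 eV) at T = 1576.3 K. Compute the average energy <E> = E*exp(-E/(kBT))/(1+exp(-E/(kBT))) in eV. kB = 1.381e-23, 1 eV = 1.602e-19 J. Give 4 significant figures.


Step 1: beta*E = 0.2575*1.602e-19/(1.381e-23*1576.3) = 1.895
Step 2: exp(-beta*E) = 0.1503
Step 3: <E> = 0.2575*0.1503/(1+0.1503) = 0.03365 eV

0.03365
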